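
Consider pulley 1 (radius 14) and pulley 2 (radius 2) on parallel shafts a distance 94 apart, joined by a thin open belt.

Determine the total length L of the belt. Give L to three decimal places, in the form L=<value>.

open belt: β = asin((r2−r1)/C) = asin(-12/94) = -7.3344°
wrap1 = π − 2β = 194.6687°
wrap2 = π + 2β = 165.3313°
tangent length = C·cosβ = 93.2309
L = r1·wrap1 + r2·wrap2 + 2·C·cosβ = 14·3.3976 + 2·2.8856 + 2·93.2309 = 239.7995

L=239.799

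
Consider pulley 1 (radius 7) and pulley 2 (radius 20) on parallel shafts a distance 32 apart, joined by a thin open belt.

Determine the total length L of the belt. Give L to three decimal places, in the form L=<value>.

open belt: β = asin((r2−r1)/C) = asin(13/32) = 23.9695°
wrap1 = π − 2β = 132.0610°
wrap2 = π + 2β = 227.9390°
tangent length = C·cosβ = 29.2404
L = r1·wrap1 + r2·wrap2 + 2·C·cosβ = 7·2.3049 + 20·3.9783 + 2·29.2404 = 154.1808

L=154.181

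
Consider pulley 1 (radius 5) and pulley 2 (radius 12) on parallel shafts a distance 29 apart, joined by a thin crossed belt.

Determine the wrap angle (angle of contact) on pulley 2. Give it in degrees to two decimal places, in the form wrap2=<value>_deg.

wrap2=251.78_deg

crossed belt: β = asin((r1+r2)/C) = asin(17/29) = 35.8883°
wrap1 = wrap2 = π + 2β = 251.7766°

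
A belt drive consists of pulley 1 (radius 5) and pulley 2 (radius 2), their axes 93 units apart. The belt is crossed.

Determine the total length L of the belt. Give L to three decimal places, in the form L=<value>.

crossed belt: β = asin((r1+r2)/C) = asin(7/93) = 4.3167°
wrap1 = wrap2 = π + 2β = 188.6333°
tangent length = C·cosβ = 92.7362
L = (r1+r2)·wrap + 2·C·cosβ = 7·3.2923 + 2·92.7362 = 208.5183

L=208.518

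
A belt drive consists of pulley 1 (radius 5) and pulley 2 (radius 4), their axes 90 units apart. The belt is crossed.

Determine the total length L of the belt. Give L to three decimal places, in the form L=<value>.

crossed belt: β = asin((r1+r2)/C) = asin(9/90) = 5.7392°
wrap1 = wrap2 = π + 2β = 191.4783°
tangent length = C·cosβ = 89.5489
L = (r1+r2)·wrap + 2·C·cosβ = 9·3.3419 + 2·89.5489 = 209.1751

L=209.175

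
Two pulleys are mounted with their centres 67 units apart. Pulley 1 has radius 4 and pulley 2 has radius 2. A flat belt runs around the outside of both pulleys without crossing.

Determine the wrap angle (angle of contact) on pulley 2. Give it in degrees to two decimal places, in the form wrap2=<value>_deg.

wrap2=176.58_deg

open belt: β = asin((r2−r1)/C) = asin(-2/67) = -1.7106°
wrap1 = π − 2β = 183.4212°
wrap2 = π + 2β = 176.5788°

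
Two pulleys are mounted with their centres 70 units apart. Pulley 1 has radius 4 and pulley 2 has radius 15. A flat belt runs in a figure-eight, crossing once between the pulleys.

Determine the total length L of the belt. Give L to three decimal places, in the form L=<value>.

L=204.880

crossed belt: β = asin((r1+r2)/C) = asin(19/70) = 15.7493°
wrap1 = wrap2 = π + 2β = 211.4986°
tangent length = C·cosβ = 67.3721
L = (r1+r2)·wrap + 2·C·cosβ = 19·3.6913 + 2·67.3721 = 204.8798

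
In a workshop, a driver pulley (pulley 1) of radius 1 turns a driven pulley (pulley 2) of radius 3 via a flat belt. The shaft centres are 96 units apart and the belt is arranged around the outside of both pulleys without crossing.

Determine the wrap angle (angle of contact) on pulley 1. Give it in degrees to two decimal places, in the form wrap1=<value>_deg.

wrap1=177.61_deg

open belt: β = asin((r2−r1)/C) = asin(2/96) = 1.1937°
wrap1 = π − 2β = 177.6125°
wrap2 = π + 2β = 182.3875°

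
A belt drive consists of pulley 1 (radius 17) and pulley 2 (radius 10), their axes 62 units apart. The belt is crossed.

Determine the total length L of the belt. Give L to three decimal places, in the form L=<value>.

crossed belt: β = asin((r1+r2)/C) = asin(27/62) = 25.8161°
wrap1 = wrap2 = π + 2β = 231.6322°
tangent length = C·cosβ = 55.8122
L = (r1+r2)·wrap + 2·C·cosβ = 27·4.0427 + 2·55.8122 = 220.7785

L=220.778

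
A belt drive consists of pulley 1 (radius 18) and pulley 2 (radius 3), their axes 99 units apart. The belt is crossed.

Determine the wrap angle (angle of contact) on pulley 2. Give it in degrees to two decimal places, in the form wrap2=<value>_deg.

crossed belt: β = asin((r1+r2)/C) = asin(21/99) = 12.2467°
wrap1 = wrap2 = π + 2β = 204.4934°

wrap2=204.49_deg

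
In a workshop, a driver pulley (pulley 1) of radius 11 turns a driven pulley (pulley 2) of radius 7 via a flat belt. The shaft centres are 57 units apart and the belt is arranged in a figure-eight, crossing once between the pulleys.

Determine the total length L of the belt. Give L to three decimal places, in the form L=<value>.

L=176.282

crossed belt: β = asin((r1+r2)/C) = asin(18/57) = 18.4085°
wrap1 = wrap2 = π + 2β = 216.8170°
tangent length = C·cosβ = 54.0833
L = (r1+r2)·wrap + 2·C·cosβ = 18·3.7842 + 2·54.0833 = 176.2816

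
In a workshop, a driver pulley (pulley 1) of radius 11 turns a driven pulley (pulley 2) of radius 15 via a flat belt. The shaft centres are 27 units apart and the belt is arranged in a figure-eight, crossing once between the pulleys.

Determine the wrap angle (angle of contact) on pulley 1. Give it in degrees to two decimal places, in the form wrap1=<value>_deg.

crossed belt: β = asin((r1+r2)/C) = asin(26/27) = 74.3575°
wrap1 = wrap2 = π + 2β = 328.7151°

wrap1=328.72_deg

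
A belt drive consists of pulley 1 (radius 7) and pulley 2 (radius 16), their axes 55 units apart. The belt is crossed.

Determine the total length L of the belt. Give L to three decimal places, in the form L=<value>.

crossed belt: β = asin((r1+r2)/C) = asin(23/55) = 24.7199°
wrap1 = wrap2 = π + 2β = 229.4397°
tangent length = C·cosβ = 49.9600
L = (r1+r2)·wrap + 2·C·cosβ = 23·4.0045 + 2·49.9600 = 192.0230

L=192.023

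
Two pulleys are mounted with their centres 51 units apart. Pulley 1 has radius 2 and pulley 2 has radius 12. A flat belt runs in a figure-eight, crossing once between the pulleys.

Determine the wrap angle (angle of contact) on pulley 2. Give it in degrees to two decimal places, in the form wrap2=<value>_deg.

crossed belt: β = asin((r1+r2)/C) = asin(14/51) = 15.9328°
wrap1 = wrap2 = π + 2β = 211.8656°

wrap2=211.87_deg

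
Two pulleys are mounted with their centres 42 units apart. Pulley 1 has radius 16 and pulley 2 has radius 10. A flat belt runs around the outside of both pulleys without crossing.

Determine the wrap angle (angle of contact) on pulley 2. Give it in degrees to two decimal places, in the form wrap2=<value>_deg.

open belt: β = asin((r2−r1)/C) = asin(-6/42) = -8.2132°
wrap1 = π − 2β = 196.4264°
wrap2 = π + 2β = 163.5736°

wrap2=163.57_deg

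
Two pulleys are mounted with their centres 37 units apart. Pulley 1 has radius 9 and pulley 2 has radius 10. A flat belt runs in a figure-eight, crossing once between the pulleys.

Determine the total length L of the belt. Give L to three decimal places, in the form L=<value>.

crossed belt: β = asin((r1+r2)/C) = asin(19/37) = 30.8981°
wrap1 = wrap2 = π + 2β = 241.7963°
tangent length = C·cosβ = 31.7490
L = (r1+r2)·wrap + 2·C·cosβ = 19·4.2201 + 2·31.7490 = 143.6807

L=143.681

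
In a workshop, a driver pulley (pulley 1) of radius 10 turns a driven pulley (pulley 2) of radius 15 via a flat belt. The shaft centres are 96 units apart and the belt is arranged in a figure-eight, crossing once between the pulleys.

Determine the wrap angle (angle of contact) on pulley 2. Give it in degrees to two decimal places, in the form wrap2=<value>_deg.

crossed belt: β = asin((r1+r2)/C) = asin(25/96) = 15.0948°
wrap1 = wrap2 = π + 2β = 210.1896°

wrap2=210.19_deg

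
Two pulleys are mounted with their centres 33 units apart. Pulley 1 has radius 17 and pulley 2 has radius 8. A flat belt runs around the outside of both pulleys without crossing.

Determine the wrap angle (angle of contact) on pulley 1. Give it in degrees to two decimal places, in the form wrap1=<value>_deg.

open belt: β = asin((r2−r1)/C) = asin(-9/33) = -15.8266°
wrap1 = π − 2β = 211.6532°
wrap2 = π + 2β = 148.3468°

wrap1=211.65_deg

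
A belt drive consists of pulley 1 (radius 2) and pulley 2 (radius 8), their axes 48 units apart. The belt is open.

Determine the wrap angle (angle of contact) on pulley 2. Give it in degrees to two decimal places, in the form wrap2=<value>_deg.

open belt: β = asin((r2−r1)/C) = asin(6/48) = 7.1808°
wrap1 = π − 2β = 165.6385°
wrap2 = π + 2β = 194.3615°

wrap2=194.36_deg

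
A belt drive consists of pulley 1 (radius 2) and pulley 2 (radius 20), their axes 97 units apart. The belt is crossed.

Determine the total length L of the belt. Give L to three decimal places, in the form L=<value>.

crossed belt: β = asin((r1+r2)/C) = asin(22/97) = 13.1090°
wrap1 = wrap2 = π + 2β = 206.2180°
tangent length = C·cosβ = 94.4722
L = (r1+r2)·wrap + 2·C·cosβ = 22·3.5992 + 2·94.4722 = 268.1265

L=268.126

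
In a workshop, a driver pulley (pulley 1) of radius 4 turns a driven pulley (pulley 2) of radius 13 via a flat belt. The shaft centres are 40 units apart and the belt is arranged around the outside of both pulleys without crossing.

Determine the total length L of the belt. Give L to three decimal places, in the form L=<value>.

open belt: β = asin((r2−r1)/C) = asin(9/40) = 13.0029°
wrap1 = π − 2β = 153.9942°
wrap2 = π + 2β = 206.0058°
tangent length = C·cosβ = 38.9744
L = r1·wrap1 + r2·wrap2 + 2·C·cosβ = 4·2.6877 + 13·3.5955 + 2·38.9744 = 135.4408

L=135.441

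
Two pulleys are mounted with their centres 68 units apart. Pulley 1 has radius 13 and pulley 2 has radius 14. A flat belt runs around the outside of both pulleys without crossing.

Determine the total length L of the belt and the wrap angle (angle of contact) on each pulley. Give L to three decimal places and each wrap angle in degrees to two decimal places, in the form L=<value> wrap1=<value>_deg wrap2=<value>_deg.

L=220.838 wrap1=178.31_deg wrap2=181.69_deg

open belt: β = asin((r2−r1)/C) = asin(1/68) = 0.8426°
wrap1 = π − 2β = 178.3148°
wrap2 = π + 2β = 181.6852°
tangent length = C·cosβ = 67.9926
L = r1·wrap1 + r2·wrap2 + 2·C·cosβ = 13·3.1122 + 14·3.1710 + 2·67.9926 = 220.8377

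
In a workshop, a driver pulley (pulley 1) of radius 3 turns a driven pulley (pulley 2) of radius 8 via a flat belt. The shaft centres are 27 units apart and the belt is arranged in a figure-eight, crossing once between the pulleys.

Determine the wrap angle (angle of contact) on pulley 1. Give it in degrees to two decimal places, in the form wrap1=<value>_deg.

wrap1=228.08_deg

crossed belt: β = asin((r1+r2)/C) = asin(11/27) = 24.0421°
wrap1 = wrap2 = π + 2β = 228.0842°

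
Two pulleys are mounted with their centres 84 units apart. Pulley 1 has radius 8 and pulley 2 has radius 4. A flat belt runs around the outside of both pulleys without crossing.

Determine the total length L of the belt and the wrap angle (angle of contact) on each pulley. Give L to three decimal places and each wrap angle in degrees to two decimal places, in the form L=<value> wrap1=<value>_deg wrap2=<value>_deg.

L=205.890 wrap1=185.46_deg wrap2=174.54_deg

open belt: β = asin((r2−r1)/C) = asin(-4/84) = -2.7294°
wrap1 = π − 2β = 185.4588°
wrap2 = π + 2β = 174.5412°
tangent length = C·cosβ = 83.9047
L = r1·wrap1 + r2·wrap2 + 2·C·cosβ = 8·3.2369 + 4·3.0463 + 2·83.9047 = 205.8896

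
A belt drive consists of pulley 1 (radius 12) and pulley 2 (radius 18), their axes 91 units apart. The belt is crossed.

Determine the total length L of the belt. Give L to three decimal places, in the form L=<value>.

L=286.231

crossed belt: β = asin((r1+r2)/C) = asin(30/91) = 19.2488°
wrap1 = wrap2 = π + 2β = 218.4975°
tangent length = C·cosβ = 85.9127
L = (r1+r2)·wrap + 2·C·cosβ = 30·3.8135 + 2·85.9127 = 286.2305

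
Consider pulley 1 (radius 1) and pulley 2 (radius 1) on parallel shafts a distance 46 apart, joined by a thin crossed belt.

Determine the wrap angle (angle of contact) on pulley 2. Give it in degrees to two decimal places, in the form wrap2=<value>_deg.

wrap2=184.98_deg

crossed belt: β = asin((r1+r2)/C) = asin(2/46) = 2.4919°
wrap1 = wrap2 = π + 2β = 184.9838°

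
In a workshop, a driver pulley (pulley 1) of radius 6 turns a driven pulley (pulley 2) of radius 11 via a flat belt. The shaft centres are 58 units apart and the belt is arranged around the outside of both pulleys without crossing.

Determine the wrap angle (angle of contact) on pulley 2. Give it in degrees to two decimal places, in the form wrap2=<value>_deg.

open belt: β = asin((r2−r1)/C) = asin(5/58) = 4.9454°
wrap1 = π − 2β = 170.1091°
wrap2 = π + 2β = 189.8909°

wrap2=189.89_deg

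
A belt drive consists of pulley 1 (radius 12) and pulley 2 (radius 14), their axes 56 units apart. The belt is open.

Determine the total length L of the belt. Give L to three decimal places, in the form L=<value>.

open belt: β = asin((r2−r1)/C) = asin(2/56) = 2.0467°
wrap1 = π − 2β = 175.9066°
wrap2 = π + 2β = 184.0934°
tangent length = C·cosβ = 55.9643
L = r1·wrap1 + r2·wrap2 + 2·C·cosβ = 12·3.0701 + 14·3.2130 + 2·55.9643 = 193.7528

L=193.753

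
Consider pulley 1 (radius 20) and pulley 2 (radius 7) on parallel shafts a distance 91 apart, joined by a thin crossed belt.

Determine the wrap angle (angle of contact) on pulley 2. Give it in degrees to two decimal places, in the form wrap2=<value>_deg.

wrap2=214.52_deg

crossed belt: β = asin((r1+r2)/C) = asin(27/91) = 17.2597°
wrap1 = wrap2 = π + 2β = 214.5194°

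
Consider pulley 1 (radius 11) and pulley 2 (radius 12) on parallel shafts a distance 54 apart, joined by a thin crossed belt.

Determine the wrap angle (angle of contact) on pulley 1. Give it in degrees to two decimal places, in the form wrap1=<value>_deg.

wrap1=230.42_deg

crossed belt: β = asin((r1+r2)/C) = asin(23/54) = 25.2093°
wrap1 = wrap2 = π + 2β = 230.4186°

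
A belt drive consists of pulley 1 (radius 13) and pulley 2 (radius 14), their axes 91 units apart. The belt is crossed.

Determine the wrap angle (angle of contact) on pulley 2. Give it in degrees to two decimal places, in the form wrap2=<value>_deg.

wrap2=214.52_deg

crossed belt: β = asin((r1+r2)/C) = asin(27/91) = 17.2597°
wrap1 = wrap2 = π + 2β = 214.5194°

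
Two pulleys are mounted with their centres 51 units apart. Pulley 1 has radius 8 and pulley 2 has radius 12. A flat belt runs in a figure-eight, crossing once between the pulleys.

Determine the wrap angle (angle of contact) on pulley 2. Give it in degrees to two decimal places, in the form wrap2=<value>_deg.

wrap2=226.18_deg

crossed belt: β = asin((r1+r2)/C) = asin(20/51) = 23.0888°
wrap1 = wrap2 = π + 2β = 226.1775°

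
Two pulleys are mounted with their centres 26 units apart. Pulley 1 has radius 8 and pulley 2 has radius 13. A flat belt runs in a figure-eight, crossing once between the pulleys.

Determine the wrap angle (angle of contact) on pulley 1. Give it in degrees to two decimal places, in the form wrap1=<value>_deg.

wrap1=287.74_deg

crossed belt: β = asin((r1+r2)/C) = asin(21/26) = 53.8711°
wrap1 = wrap2 = π + 2β = 287.7421°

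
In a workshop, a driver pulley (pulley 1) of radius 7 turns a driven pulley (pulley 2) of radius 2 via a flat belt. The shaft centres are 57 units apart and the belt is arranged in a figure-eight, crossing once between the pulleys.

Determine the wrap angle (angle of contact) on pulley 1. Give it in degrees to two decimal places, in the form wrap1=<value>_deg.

wrap1=198.17_deg

crossed belt: β = asin((r1+r2)/C) = asin(9/57) = 9.0847°
wrap1 = wrap2 = π + 2β = 198.1694°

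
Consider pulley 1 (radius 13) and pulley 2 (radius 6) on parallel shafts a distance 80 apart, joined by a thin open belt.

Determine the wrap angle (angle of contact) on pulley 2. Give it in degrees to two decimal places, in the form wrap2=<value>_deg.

open belt: β = asin((r2−r1)/C) = asin(-7/80) = -5.0198°
wrap1 = π − 2β = 190.0396°
wrap2 = π + 2β = 169.9604°

wrap2=169.96_deg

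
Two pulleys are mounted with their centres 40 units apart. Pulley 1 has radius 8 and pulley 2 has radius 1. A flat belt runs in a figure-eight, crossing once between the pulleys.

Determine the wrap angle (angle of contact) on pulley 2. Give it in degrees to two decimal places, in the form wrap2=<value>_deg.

crossed belt: β = asin((r1+r2)/C) = asin(9/40) = 13.0029°
wrap1 = wrap2 = π + 2β = 206.0058°

wrap2=206.01_deg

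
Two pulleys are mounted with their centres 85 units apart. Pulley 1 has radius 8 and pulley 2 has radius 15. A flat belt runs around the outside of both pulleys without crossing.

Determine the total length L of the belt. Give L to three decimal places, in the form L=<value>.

L=242.833

open belt: β = asin((r2−r1)/C) = asin(7/85) = 4.7238°
wrap1 = π − 2β = 170.5523°
wrap2 = π + 2β = 189.4477°
tangent length = C·cosβ = 84.7113
L = r1·wrap1 + r2·wrap2 + 2·C·cosβ = 8·2.9767 + 15·3.3065 + 2·84.7113 = 242.8334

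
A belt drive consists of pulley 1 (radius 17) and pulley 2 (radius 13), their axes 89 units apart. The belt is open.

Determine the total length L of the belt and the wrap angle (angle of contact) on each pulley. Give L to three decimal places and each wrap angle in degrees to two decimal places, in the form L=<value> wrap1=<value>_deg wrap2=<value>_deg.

open belt: β = asin((r2−r1)/C) = asin(-4/89) = -2.5760°
wrap1 = π − 2β = 185.1519°
wrap2 = π + 2β = 174.8481°
tangent length = C·cosβ = 88.9101
L = r1·wrap1 + r2·wrap2 + 2·C·cosβ = 17·3.2315 + 13·3.0517 + 2·88.9101 = 272.4276

L=272.428 wrap1=185.15_deg wrap2=174.85_deg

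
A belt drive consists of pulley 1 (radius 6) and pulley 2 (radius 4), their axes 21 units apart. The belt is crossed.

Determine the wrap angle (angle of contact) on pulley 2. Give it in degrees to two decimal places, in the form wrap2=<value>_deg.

crossed belt: β = asin((r1+r2)/C) = asin(10/21) = 28.4369°
wrap1 = wrap2 = π + 2β = 236.8738°

wrap2=236.87_deg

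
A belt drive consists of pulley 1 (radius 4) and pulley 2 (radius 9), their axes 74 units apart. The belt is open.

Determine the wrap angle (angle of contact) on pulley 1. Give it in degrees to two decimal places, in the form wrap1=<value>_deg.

open belt: β = asin((r2−r1)/C) = asin(5/74) = 3.8743°
wrap1 = π − 2β = 172.2514°
wrap2 = π + 2β = 187.7486°

wrap1=172.25_deg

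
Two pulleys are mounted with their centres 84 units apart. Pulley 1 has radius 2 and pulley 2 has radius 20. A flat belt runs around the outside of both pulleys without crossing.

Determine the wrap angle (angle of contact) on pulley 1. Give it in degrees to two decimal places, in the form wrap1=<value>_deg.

wrap1=155.25_deg

open belt: β = asin((r2−r1)/C) = asin(18/84) = 12.3736°
wrap1 = π − 2β = 155.2527°
wrap2 = π + 2β = 204.7473°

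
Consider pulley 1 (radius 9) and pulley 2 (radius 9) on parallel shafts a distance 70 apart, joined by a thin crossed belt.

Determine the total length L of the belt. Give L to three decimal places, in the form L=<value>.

L=201.203

crossed belt: β = asin((r1+r2)/C) = asin(18/70) = 14.9006°
wrap1 = wrap2 = π + 2β = 209.8012°
tangent length = C·cosβ = 67.6461
L = (r1+r2)·wrap + 2·C·cosβ = 18·3.6617 + 2·67.6461 = 201.2033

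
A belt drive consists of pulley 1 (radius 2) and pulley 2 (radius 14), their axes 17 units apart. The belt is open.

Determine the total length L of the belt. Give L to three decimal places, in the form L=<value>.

open belt: β = asin((r2−r1)/C) = asin(12/17) = 44.9009°
wrap1 = π − 2β = 90.1983°
wrap2 = π + 2β = 269.8017°
tangent length = C·cosβ = 12.0416
L = r1·wrap1 + r2·wrap2 + 2·C·cosβ = 2·1.5743 + 14·4.7089 + 2·12.0416 = 93.1567

L=93.157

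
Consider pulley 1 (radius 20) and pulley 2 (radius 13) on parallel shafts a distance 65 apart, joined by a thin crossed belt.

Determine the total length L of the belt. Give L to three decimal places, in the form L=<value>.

L=250.818

crossed belt: β = asin((r1+r2)/C) = asin(33/65) = 30.5102°
wrap1 = wrap2 = π + 2β = 241.0205°
tangent length = C·cosβ = 56.0000
L = (r1+r2)·wrap + 2·C·cosβ = 33·4.2066 + 2·56.0000 = 250.8178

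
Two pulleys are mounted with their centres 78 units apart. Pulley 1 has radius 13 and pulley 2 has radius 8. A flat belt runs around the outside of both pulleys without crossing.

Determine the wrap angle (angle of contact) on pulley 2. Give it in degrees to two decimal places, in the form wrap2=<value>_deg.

open belt: β = asin((r2−r1)/C) = asin(-5/78) = -3.6753°
wrap1 = π − 2β = 187.3507°
wrap2 = π + 2β = 172.6493°

wrap2=172.65_deg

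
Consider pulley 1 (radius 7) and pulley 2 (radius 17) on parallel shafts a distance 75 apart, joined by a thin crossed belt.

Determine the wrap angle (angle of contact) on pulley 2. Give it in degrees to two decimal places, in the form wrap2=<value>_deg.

wrap2=217.33_deg

crossed belt: β = asin((r1+r2)/C) = asin(24/75) = 18.6629°
wrap1 = wrap2 = π + 2β = 217.3258°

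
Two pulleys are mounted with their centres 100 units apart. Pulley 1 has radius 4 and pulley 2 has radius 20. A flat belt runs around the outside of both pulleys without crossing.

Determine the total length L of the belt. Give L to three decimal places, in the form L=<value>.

L=277.964

open belt: β = asin((r2−r1)/C) = asin(16/100) = 9.2069°
wrap1 = π − 2β = 161.5862°
wrap2 = π + 2β = 198.4138°
tangent length = C·cosβ = 98.7117
L = r1·wrap1 + r2·wrap2 + 2·C·cosβ = 4·2.8202 + 20·3.4630 + 2·98.7117 = 277.9637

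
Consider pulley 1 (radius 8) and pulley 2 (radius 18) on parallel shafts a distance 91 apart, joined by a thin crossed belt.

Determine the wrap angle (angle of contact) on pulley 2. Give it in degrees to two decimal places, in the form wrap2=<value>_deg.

crossed belt: β = asin((r1+r2)/C) = asin(26/91) = 16.6015°
wrap1 = wrap2 = π + 2β = 213.2031°

wrap2=213.20_deg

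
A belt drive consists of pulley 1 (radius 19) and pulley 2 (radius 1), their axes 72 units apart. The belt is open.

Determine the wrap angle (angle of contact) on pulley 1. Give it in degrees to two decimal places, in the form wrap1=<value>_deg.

wrap1=208.96_deg

open belt: β = asin((r2−r1)/C) = asin(-18/72) = -14.4775°
wrap1 = π − 2β = 208.9550°
wrap2 = π + 2β = 151.0450°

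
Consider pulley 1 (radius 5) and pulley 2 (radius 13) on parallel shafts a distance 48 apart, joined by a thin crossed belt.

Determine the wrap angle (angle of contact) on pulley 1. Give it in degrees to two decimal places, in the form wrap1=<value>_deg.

crossed belt: β = asin((r1+r2)/C) = asin(18/48) = 22.0243°
wrap1 = wrap2 = π + 2β = 224.0486°

wrap1=224.05_deg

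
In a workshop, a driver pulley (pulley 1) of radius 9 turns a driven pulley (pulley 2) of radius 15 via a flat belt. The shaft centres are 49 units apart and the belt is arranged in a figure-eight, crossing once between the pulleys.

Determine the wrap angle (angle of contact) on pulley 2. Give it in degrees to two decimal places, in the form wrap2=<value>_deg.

wrap2=238.65_deg

crossed belt: β = asin((r1+r2)/C) = asin(24/49) = 29.3272°
wrap1 = wrap2 = π + 2β = 238.6543°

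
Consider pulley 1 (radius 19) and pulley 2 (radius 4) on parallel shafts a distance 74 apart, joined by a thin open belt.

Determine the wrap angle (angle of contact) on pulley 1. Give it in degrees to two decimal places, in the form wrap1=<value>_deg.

open belt: β = asin((r2−r1)/C) = asin(-15/74) = -11.6951°
wrap1 = π − 2β = 203.3901°
wrap2 = π + 2β = 156.6099°

wrap1=203.39_deg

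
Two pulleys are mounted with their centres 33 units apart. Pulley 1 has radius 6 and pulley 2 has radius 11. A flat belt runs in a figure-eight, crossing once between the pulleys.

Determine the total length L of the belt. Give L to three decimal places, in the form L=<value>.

crossed belt: β = asin((r1+r2)/C) = asin(17/33) = 31.0076°
wrap1 = wrap2 = π + 2β = 242.0152°
tangent length = C·cosβ = 28.2843
L = (r1+r2)·wrap + 2·C·cosβ = 17·4.2240 + 2·28.2843 = 128.3759

L=128.376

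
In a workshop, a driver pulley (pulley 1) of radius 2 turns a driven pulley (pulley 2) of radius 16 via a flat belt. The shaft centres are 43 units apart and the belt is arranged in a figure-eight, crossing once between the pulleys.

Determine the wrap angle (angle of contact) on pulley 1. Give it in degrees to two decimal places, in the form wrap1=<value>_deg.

crossed belt: β = asin((r1+r2)/C) = asin(18/43) = 24.7465°
wrap1 = wrap2 = π + 2β = 229.4930°

wrap1=229.49_deg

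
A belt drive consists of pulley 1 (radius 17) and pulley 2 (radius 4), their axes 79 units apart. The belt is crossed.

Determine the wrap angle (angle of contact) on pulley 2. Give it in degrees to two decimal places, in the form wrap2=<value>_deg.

crossed belt: β = asin((r1+r2)/C) = asin(21/79) = 15.4158°
wrap1 = wrap2 = π + 2β = 210.8317°

wrap2=210.83_deg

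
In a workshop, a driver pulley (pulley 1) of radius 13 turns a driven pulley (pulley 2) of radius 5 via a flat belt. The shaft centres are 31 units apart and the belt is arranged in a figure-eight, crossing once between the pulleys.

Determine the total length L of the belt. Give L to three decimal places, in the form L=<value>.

crossed belt: β = asin((r1+r2)/C) = asin(18/31) = 35.4959°
wrap1 = wrap2 = π + 2β = 250.9919°
tangent length = C·cosβ = 25.2389
L = (r1+r2)·wrap + 2·C·cosβ = 18·4.3806 + 2·25.2389 = 129.3291

L=129.329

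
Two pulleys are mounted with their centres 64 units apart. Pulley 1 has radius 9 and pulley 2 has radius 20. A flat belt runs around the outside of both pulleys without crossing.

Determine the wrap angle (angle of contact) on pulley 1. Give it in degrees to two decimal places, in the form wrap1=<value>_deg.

wrap1=160.21_deg

open belt: β = asin((r2−r1)/C) = asin(11/64) = 9.8969°
wrap1 = π − 2β = 160.2063°
wrap2 = π + 2β = 199.7937°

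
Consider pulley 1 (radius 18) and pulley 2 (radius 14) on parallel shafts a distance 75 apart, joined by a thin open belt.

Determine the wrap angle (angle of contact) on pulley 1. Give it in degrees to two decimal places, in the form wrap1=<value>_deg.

wrap1=186.11_deg

open belt: β = asin((r2−r1)/C) = asin(-4/75) = -3.0572°
wrap1 = π − 2β = 186.1145°
wrap2 = π + 2β = 173.8855°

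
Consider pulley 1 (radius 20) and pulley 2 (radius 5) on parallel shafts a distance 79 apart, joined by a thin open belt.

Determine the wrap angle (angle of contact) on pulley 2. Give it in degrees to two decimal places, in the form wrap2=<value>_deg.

wrap2=158.11_deg

open belt: β = asin((r2−r1)/C) = asin(-15/79) = -10.9454°
wrap1 = π − 2β = 201.8908°
wrap2 = π + 2β = 158.1092°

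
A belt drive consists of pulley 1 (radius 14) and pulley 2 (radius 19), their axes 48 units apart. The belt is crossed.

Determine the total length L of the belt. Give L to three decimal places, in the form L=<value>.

crossed belt: β = asin((r1+r2)/C) = asin(33/48) = 43.4325°
wrap1 = wrap2 = π + 2β = 266.8651°
tangent length = C·cosβ = 34.8569
L = (r1+r2)·wrap + 2·C·cosβ = 33·4.6577 + 2·34.8569 = 223.4169

L=223.417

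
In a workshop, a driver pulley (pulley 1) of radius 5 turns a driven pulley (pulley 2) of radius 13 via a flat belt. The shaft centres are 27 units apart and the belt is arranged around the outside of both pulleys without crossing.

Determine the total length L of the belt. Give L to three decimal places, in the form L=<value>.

open belt: β = asin((r2−r1)/C) = asin(8/27) = 17.2353°
wrap1 = π − 2β = 145.5294°
wrap2 = π + 2β = 214.4706°
tangent length = C·cosβ = 25.7876
L = r1·wrap1 + r2·wrap2 + 2·C·cosβ = 5·2.5400 + 13·3.7432 + 2·25.7876 = 112.9369

L=112.937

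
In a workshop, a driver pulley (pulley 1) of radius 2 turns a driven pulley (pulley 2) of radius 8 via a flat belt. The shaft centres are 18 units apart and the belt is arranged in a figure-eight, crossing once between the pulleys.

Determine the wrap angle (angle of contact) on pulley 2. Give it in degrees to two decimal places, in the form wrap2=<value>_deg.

wrap2=247.50_deg

crossed belt: β = asin((r1+r2)/C) = asin(10/18) = 33.7490°
wrap1 = wrap2 = π + 2β = 247.4980°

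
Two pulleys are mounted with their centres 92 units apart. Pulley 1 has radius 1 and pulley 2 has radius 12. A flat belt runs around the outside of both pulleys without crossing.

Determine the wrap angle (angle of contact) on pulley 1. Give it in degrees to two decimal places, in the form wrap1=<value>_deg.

open belt: β = asin((r2−r1)/C) = asin(11/92) = 6.8670°
wrap1 = π − 2β = 166.2660°
wrap2 = π + 2β = 193.7340°

wrap1=166.27_deg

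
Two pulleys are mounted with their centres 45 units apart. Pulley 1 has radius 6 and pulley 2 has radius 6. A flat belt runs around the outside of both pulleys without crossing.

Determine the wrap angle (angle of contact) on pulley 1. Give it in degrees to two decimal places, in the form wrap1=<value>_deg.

open belt: β = asin((r2−r1)/C) = asin(0/45) = 0.0000°
wrap1 = π − 2β = 180.0000°
wrap2 = π + 2β = 180.0000°

wrap1=180.00_deg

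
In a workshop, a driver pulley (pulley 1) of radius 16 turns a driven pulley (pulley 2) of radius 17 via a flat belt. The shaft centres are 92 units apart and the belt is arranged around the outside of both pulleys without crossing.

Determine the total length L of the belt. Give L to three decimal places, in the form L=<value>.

L=287.683

open belt: β = asin((r2−r1)/C) = asin(1/92) = 0.6228°
wrap1 = π − 2β = 178.7544°
wrap2 = π + 2β = 181.2456°
tangent length = C·cosβ = 91.9946
L = r1·wrap1 + r2·wrap2 + 2·C·cosβ = 16·3.1199 + 17·3.1633 + 2·91.9946 = 287.6834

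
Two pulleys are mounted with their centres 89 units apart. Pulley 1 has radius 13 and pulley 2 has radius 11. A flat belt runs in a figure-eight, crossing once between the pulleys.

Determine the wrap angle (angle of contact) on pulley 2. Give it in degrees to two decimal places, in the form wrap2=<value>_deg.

crossed belt: β = asin((r1+r2)/C) = asin(24/89) = 15.6442°
wrap1 = wrap2 = π + 2β = 211.2884°

wrap2=211.29_deg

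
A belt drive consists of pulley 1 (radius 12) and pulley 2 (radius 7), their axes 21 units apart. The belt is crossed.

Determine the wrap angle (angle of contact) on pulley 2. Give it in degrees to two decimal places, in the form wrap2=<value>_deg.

wrap2=309.58_deg

crossed belt: β = asin((r1+r2)/C) = asin(19/21) = 64.7912°
wrap1 = wrap2 = π + 2β = 309.5825°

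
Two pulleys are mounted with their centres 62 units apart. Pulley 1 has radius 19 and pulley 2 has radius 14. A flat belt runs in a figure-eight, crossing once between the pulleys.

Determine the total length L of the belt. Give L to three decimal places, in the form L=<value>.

L=245.692

crossed belt: β = asin((r1+r2)/C) = asin(33/62) = 32.1582°
wrap1 = wrap2 = π + 2β = 244.3163°
tangent length = C·cosβ = 52.4881
L = (r1+r2)·wrap + 2·C·cosβ = 33·4.2641 + 2·52.4881 = 245.6923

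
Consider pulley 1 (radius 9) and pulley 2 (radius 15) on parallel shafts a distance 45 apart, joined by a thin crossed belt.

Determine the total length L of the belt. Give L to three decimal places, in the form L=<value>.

L=178.531

crossed belt: β = asin((r1+r2)/C) = asin(24/45) = 32.2310°
wrap1 = wrap2 = π + 2β = 244.4619°
tangent length = C·cosβ = 38.0657
L = (r1+r2)·wrap + 2·C·cosβ = 24·4.2667 + 2·38.0657 = 178.5314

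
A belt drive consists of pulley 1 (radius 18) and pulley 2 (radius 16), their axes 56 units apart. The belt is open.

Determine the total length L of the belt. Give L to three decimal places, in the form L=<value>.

L=218.886

open belt: β = asin((r2−r1)/C) = asin(-2/56) = -2.0467°
wrap1 = π − 2β = 184.0934°
wrap2 = π + 2β = 175.9066°
tangent length = C·cosβ = 55.9643
L = r1·wrap1 + r2·wrap2 + 2·C·cosβ = 18·3.2130 + 16·3.0701 + 2·55.9643 = 218.8856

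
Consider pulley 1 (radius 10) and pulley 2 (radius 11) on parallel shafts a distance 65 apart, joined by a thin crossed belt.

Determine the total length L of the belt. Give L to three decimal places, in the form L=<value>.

crossed belt: β = asin((r1+r2)/C) = asin(21/65) = 18.8491°
wrap1 = wrap2 = π + 2β = 217.6982°
tangent length = C·cosβ = 61.5142
L = (r1+r2)·wrap + 2·C·cosβ = 21·3.7996 + 2·61.5142 = 202.8190

L=202.819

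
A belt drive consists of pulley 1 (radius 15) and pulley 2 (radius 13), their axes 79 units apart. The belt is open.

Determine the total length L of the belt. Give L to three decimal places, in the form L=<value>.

L=246.015

open belt: β = asin((r2−r1)/C) = asin(-2/79) = -1.4507°
wrap1 = π − 2β = 182.9014°
wrap2 = π + 2β = 177.0986°
tangent length = C·cosβ = 78.9747
L = r1·wrap1 + r2·wrap2 + 2·C·cosβ = 15·3.1922 + 13·3.0910 + 2·78.9747 = 246.0152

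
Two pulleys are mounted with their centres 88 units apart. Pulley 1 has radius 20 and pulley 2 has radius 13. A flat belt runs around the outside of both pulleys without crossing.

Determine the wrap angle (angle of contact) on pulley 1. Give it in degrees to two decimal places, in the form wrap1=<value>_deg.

open belt: β = asin((r2−r1)/C) = asin(-7/88) = -4.5624°
wrap1 = π − 2β = 189.1249°
wrap2 = π + 2β = 170.8751°

wrap1=189.12_deg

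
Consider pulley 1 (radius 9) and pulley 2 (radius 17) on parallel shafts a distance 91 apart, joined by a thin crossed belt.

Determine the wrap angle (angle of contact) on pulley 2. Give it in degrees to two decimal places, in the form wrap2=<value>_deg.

crossed belt: β = asin((r1+r2)/C) = asin(26/91) = 16.6015°
wrap1 = wrap2 = π + 2β = 213.2031°

wrap2=213.20_deg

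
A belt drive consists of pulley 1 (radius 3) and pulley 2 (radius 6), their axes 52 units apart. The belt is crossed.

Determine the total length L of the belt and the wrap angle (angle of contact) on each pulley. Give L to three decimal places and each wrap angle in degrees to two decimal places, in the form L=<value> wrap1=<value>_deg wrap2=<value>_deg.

L=133.836 wrap1=199.93_deg wrap2=199.93_deg

crossed belt: β = asin((r1+r2)/C) = asin(9/52) = 9.9668°
wrap1 = wrap2 = π + 2β = 199.9335°
tangent length = C·cosβ = 51.2152
L = (r1+r2)·wrap + 2·C·cosβ = 9·3.4895 + 2·51.2152 = 133.8360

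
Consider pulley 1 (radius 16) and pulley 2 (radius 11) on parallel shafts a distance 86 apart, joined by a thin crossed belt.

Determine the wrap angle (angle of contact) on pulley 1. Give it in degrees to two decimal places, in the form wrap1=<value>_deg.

wrap1=216.60_deg

crossed belt: β = asin((r1+r2)/C) = asin(27/86) = 18.2976°
wrap1 = wrap2 = π + 2β = 216.5953°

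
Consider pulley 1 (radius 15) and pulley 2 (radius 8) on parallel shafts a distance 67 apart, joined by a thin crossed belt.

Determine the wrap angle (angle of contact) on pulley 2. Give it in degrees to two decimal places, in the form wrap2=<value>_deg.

wrap2=220.15_deg

crossed belt: β = asin((r1+r2)/C) = asin(23/67) = 20.0771°
wrap1 = wrap2 = π + 2β = 220.1541°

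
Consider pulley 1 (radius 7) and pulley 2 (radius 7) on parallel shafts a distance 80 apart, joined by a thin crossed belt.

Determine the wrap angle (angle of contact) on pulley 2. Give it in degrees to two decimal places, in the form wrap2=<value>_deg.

wrap2=200.16_deg

crossed belt: β = asin((r1+r2)/C) = asin(14/80) = 10.0787°
wrap1 = wrap2 = π + 2β = 200.1573°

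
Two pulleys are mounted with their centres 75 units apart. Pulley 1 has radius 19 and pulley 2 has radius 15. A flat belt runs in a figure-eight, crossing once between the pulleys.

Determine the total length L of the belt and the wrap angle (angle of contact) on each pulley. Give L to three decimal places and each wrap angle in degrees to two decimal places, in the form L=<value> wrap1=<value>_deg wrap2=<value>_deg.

L=272.509 wrap1=233.92_deg wrap2=233.92_deg

crossed belt: β = asin((r1+r2)/C) = asin(34/75) = 26.9577°
wrap1 = wrap2 = π + 2β = 233.9155°
tangent length = C·cosβ = 66.8506
L = (r1+r2)·wrap + 2·C·cosβ = 34·4.0826 + 2·66.8506 = 272.5094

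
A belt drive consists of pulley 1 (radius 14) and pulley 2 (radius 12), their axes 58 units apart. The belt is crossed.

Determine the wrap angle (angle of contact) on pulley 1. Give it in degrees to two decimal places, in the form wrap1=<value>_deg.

wrap1=233.27_deg

crossed belt: β = asin((r1+r2)/C) = asin(26/58) = 26.6331°
wrap1 = wrap2 = π + 2β = 233.2662°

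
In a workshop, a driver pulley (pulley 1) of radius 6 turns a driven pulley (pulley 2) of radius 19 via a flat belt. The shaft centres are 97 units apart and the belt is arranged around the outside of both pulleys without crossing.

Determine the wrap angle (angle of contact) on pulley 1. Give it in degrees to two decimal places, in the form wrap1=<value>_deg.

wrap1=164.60_deg

open belt: β = asin((r2−r1)/C) = asin(13/97) = 7.7020°
wrap1 = π − 2β = 164.5960°
wrap2 = π + 2β = 195.4040°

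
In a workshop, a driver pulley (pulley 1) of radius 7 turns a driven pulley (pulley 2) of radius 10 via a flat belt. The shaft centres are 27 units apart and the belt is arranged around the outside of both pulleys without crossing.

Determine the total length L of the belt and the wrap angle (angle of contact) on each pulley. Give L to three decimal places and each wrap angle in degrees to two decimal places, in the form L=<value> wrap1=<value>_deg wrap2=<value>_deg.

L=107.741 wrap1=167.24_deg wrap2=192.76_deg

open belt: β = asin((r2−r1)/C) = asin(3/27) = 6.3794°
wrap1 = π − 2β = 167.2413°
wrap2 = π + 2β = 192.7587°
tangent length = C·cosβ = 26.8328
L = r1·wrap1 + r2·wrap2 + 2·C·cosβ = 7·2.9189 + 10·3.3643 + 2·26.8328 = 107.7408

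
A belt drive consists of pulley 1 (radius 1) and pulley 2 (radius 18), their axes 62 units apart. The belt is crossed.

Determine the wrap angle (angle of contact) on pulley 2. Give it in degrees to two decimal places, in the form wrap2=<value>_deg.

crossed belt: β = asin((r1+r2)/C) = asin(19/62) = 17.8455°
wrap1 = wrap2 = π + 2β = 215.6910°

wrap2=215.69_deg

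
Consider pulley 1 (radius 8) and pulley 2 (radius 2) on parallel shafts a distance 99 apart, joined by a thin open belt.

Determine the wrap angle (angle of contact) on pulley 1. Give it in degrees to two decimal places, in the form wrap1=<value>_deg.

wrap1=186.95_deg

open belt: β = asin((r2−r1)/C) = asin(-6/99) = -3.4746°
wrap1 = π − 2β = 186.9492°
wrap2 = π + 2β = 173.0508°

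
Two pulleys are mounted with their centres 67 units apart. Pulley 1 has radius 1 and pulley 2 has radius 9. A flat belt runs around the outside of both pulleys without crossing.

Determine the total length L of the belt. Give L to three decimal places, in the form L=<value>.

open belt: β = asin((r2−r1)/C) = asin(8/67) = 6.8576°
wrap1 = π − 2β = 166.2847°
wrap2 = π + 2β = 193.7153°
tangent length = C·cosβ = 66.5207
L = r1·wrap1 + r2·wrap2 + 2·C·cosβ = 1·2.9022 + 9·3.3810 + 2·66.5207 = 166.3723

L=166.372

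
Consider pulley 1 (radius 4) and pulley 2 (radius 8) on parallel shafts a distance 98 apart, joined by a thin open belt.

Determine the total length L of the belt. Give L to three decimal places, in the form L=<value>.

open belt: β = asin((r2−r1)/C) = asin(4/98) = 2.3393°
wrap1 = π − 2β = 175.3215°
wrap2 = π + 2β = 184.6785°
tangent length = C·cosβ = 97.9183
L = r1·wrap1 + r2·wrap2 + 2·C·cosβ = 4·3.0599 + 8·3.2232 + 2·97.9183 = 233.8624

L=233.862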